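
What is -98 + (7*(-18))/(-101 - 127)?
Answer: -3703/38 ≈ -97.447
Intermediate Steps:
-98 + (7*(-18))/(-101 - 127) = -98 - 126/(-228) = -98 - 126*(-1/228) = -98 + 21/38 = -3703/38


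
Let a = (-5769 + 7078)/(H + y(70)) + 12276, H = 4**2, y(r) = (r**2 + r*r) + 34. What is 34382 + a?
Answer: 459582609/9850 ≈ 46658.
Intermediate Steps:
y(r) = 34 + 2*r**2 (y(r) = (r**2 + r**2) + 34 = 2*r**2 + 34 = 34 + 2*r**2)
H = 16
a = 120919909/9850 (a = (-5769 + 7078)/(16 + (34 + 2*70**2)) + 12276 = 1309/(16 + (34 + 2*4900)) + 12276 = 1309/(16 + (34 + 9800)) + 12276 = 1309/(16 + 9834) + 12276 = 1309/9850 + 12276 = 120919909/9850 ≈ 12276.)
34382 + a = 34382 + 120919909/9850 = 459582609/9850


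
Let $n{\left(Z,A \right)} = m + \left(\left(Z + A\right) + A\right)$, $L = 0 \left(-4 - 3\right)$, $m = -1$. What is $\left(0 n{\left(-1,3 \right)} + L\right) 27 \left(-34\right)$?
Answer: $0$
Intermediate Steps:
$L = 0$ ($L = 0 \left(-7\right) = 0$)
$n{\left(Z,A \right)} = -1 + Z + 2 A$ ($n{\left(Z,A \right)} = -1 + \left(\left(Z + A\right) + A\right) = -1 + \left(\left(A + Z\right) + A\right) = -1 + \left(Z + 2 A\right) = -1 + Z + 2 A$)
$\left(0 n{\left(-1,3 \right)} + L\right) 27 \left(-34\right) = \left(0 \left(-1 - 1 + 2 \cdot 3\right) + 0\right) 27 \left(-34\right) = \left(0 \left(-1 - 1 + 6\right) + 0\right) 27 \left(-34\right) = \left(0 \cdot 4 + 0\right) 27 \left(-34\right) = \left(0 + 0\right) 27 \left(-34\right) = 0 \cdot 27 \left(-34\right) = 0 \left(-34\right) = 0$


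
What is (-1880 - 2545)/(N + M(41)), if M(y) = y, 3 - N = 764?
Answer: 295/48 ≈ 6.1458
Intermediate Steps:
N = -761 (N = 3 - 1*764 = 3 - 764 = -761)
(-1880 - 2545)/(N + M(41)) = (-1880 - 2545)/(-761 + 41) = -4425/(-720) = -4425*(-1/720) = 295/48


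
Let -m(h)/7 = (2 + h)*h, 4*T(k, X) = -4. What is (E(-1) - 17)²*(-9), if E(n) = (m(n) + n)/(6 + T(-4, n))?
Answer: -56169/25 ≈ -2246.8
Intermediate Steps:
T(k, X) = -1 (T(k, X) = (¼)*(-4) = -1)
m(h) = -7*h*(2 + h) (m(h) = -7*(2 + h)*h = -7*h*(2 + h))
E(n) = n/5 - 7*n*(2 + n)/5 (E(n) = (-7*n*(2 + n) + n)/(6 - 1) = (n - 7*n*(2 + n))/5 = (n - 7*n*(2 + n))*(⅕) = n/5 - 7*n*(2 + n)/5)
(E(-1) - 17)²*(-9) = ((⅕)*(-1)*(-13 - 7*(-1)) - 17)²*(-9) = ((⅕)*(-1)*(-13 + 7) - 17)²*(-9) = ((⅕)*(-1)*(-6) - 17)²*(-9) = (6/5 - 17)²*(-9) = (-79/5)²*(-9) = (6241/25)*(-9) = -56169/25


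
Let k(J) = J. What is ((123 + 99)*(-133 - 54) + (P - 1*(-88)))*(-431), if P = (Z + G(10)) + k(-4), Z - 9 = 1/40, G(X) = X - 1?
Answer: 713942449/40 ≈ 1.7849e+7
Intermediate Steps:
G(X) = -1 + X
Z = 361/40 (Z = 9 + 1/40 = 361/40 ≈ 9.0250)
P = 561/40 (P = (361/40 + (-1 + 10)) - 4 = (361/40 + 9) - 4 = 721/40 - 4 = 561/40 ≈ 14.025)
((123 + 99)*(-133 - 54) + (P - 1*(-88)))*(-431) = ((123 + 99)*(-133 - 54) + (561/40 - 1*(-88)))*(-431) = (222*(-187) + (561/40 + 88))*(-431) = (-41514 + 4081/40)*(-431) = -1656479/40*(-431) = 713942449/40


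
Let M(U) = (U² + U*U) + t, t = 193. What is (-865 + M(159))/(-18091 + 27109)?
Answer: 8315/1503 ≈ 5.5323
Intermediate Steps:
M(U) = 193 + 2*U² (M(U) = (U² + U*U) + 193 = (U² + U²) + 193 = 2*U² + 193 = 193 + 2*U²)
(-865 + M(159))/(-18091 + 27109) = (-865 + (193 + 2*159²))/(-18091 + 27109) = (-865 + (193 + 2*25281))/9018 = (-865 + (193 + 50562))*(1/9018) = (-865 + 50755)*(1/9018) = 49890*(1/9018) = 8315/1503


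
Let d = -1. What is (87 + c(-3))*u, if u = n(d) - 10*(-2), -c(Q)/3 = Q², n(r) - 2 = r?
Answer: 1260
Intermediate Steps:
n(r) = 2 + r
c(Q) = -3*Q²
u = 21 (u = (2 - 1) - 10*(-2) = 1 - 1*(-20) = 1 + 20 = 21)
(87 + c(-3))*u = (87 - 3*(-3)²)*21 = (87 - 3*9)*21 = (87 - 27)*21 = 60*21 = 1260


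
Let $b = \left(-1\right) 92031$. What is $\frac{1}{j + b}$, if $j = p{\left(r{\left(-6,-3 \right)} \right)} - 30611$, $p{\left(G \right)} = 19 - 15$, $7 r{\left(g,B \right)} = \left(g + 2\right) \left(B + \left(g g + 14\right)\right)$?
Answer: $- \frac{1}{122638} \approx -8.1541 \cdot 10^{-6}$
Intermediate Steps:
$r{\left(g,B \right)} = \frac{\left(2 + g\right) \left(14 + B + g^{2}\right)}{7}$ ($r{\left(g,B \right)} = \frac{\left(g + 2\right) \left(B + \left(g g + 14\right)\right)}{7} = \frac{\left(2 + g\right) \left(B + \left(g^{2} + 14\right)\right)}{7} = \frac{\left(2 + g\right) \left(B + \left(14 + g^{2}\right)\right)}{7} = \frac{\left(2 + g\right) \left(14 + B + g^{2}\right)}{7}$)
$b = -92031$
$p{\left(G \right)} = 4$ ($p{\left(G \right)} = 19 - 15 = 4$)
$j = -30607$ ($j = 4 - 30611 = -30607$)
$\frac{1}{j + b} = \frac{1}{-30607 - 92031} = \frac{1}{-122638} = - \frac{1}{122638}$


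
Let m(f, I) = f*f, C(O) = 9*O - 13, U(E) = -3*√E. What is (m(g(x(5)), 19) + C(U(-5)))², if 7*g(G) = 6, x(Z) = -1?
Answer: -8390444/2401 + 32454*I*√5/49 ≈ -3494.6 + 1481.0*I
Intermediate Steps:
g(G) = 6/7 (g(G) = (⅐)*6 = 6/7)
C(O) = -13 + 9*O
m(f, I) = f²
(m(g(x(5)), 19) + C(U(-5)))² = ((6/7)² + (-13 + 9*(-3*I*√5)))² = (36/49 + (-13 + 9*(-3*I*√5)))² = (36/49 + (-13 - 27*I*√5))² = (-601/49 - 27*I*√5)²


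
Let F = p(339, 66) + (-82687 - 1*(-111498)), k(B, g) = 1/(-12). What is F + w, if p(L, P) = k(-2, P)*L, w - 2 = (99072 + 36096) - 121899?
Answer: 168215/4 ≈ 42054.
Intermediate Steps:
k(B, g) = -1/12
w = 13271 (w = 2 + ((99072 + 36096) - 121899) = 2 + (135168 - 121899) = 2 + 13269 = 13271)
p(L, P) = -L/12
F = 115131/4 (F = -1/12*339 + (-82687 - 1*(-111498)) = -113/4 + (-82687 + 111498) = -113/4 + 28811 = 115131/4 ≈ 28783.)
F + w = 115131/4 + 13271 = 168215/4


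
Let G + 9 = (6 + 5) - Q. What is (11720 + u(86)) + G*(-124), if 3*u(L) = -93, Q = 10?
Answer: 12681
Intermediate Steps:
u(L) = -31 (u(L) = (1/3)*(-93) = -31)
G = -8 (G = -9 + ((6 + 5) - 1*10) = -9 + (11 - 10) = -9 + 1 = -8)
(11720 + u(86)) + G*(-124) = (11720 - 31) - 8*(-124) = 11689 + 992 = 12681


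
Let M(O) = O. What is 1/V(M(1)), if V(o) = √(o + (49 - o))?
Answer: ⅐ ≈ 0.14286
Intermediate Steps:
V(o) = 7 (V(o) = √49 = 7)
1/V(M(1)) = 1/7 = ⅐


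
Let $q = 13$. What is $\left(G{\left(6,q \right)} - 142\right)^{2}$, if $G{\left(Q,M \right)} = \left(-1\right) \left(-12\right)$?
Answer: $16900$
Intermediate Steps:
$G{\left(Q,M \right)} = 12$
$\left(G{\left(6,q \right)} - 142\right)^{2} = \left(12 - 142\right)^{2} = \left(-130\right)^{2} = 16900$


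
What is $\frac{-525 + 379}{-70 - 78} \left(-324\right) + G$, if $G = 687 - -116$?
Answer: $\frac{17885}{37} \approx 483.38$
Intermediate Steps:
$G = 803$ ($G = 687 + 116 = 803$)
$\frac{-525 + 379}{-70 - 78} \left(-324\right) + G = \frac{-525 + 379}{-70 - 78} \left(-324\right) + 803 = - \frac{146}{-148} \left(-324\right) + 803 = \left(-146\right) \left(- \frac{1}{148}\right) \left(-324\right) + 803 = \frac{73}{74} \left(-324\right) + 803 = - \frac{11826}{37} + 803 = \frac{17885}{37}$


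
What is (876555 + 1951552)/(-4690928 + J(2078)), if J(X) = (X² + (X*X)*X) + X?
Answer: 2828107/8972607786 ≈ 0.00031519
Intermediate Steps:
J(X) = X + X² + X³ (J(X) = (X² + X²*X) + X = (X² + X³) + X = X + X² + X³)
(876555 + 1951552)/(-4690928 + J(2078)) = (876555 + 1951552)/(-4690928 + 2078*(1 + 2078 + 2078²)) = 2828107/(-4690928 + 2078*(1 + 2078 + 4318084)) = 2828107/(-4690928 + 2078*4320163) = 2828107/(-4690928 + 8977298714) = 2828107/8972607786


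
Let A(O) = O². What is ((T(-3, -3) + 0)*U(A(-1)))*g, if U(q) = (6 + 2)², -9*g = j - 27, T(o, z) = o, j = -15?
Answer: -896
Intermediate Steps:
g = 14/3 (g = -(-15 - 27)/9 = -⅑*(-42) = 14/3 ≈ 4.6667)
U(q) = 64 (U(q) = 8² = 64)
((T(-3, -3) + 0)*U(A(-1)))*g = ((-3 + 0)*64)*(14/3) = -3*64*(14/3) = -192*14/3 = -896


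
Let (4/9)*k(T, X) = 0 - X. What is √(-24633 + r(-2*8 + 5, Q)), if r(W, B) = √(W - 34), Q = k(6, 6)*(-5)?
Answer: √(-24633 + 3*I*√5) ≈ 0.021 + 156.95*I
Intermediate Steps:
k(T, X) = -9*X/4 (k(T, X) = 9*(0 - X)/4 = 9*(-X)/4 = -9*X/4)
Q = 135/2 (Q = -9/4*6*(-5) = -27/2*(-5) = 135/2 ≈ 67.500)
r(W, B) = √(-34 + W)
√(-24633 + r(-2*8 + 5, Q)) = √(-24633 + √(-34 + (-2*8 + 5))) = √(-24633 + √(-34 + (-16 + 5))) = √(-24633 + √(-34 - 11)) = √(-24633 + √(-45)) = √(-24633 + 3*I*√5)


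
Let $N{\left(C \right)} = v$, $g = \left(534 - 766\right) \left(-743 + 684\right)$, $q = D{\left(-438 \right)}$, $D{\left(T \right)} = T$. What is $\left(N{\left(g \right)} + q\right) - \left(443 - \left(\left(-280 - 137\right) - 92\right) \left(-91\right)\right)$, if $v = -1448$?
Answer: $43990$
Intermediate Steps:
$q = -438$
$g = 13688$ ($g = \left(-232\right) \left(-59\right) = 13688$)
$N{\left(C \right)} = -1448$
$\left(N{\left(g \right)} + q\right) - \left(443 - \left(\left(-280 - 137\right) - 92\right) \left(-91\right)\right) = \left(-1448 - 438\right) - \left(443 - \left(\left(-280 - 137\right) - 92\right) \left(-91\right)\right) = -1886 - \left(443 - \left(-417 - 92\right) \left(-91\right)\right) = -1886 - -45876 = -1886 + \left(-443 + 46319\right) = -1886 + 45876 = 43990$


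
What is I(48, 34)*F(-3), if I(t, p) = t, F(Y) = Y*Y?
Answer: 432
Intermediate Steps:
F(Y) = Y**2
I(48, 34)*F(-3) = 48*(-3)**2 = 48*9 = 432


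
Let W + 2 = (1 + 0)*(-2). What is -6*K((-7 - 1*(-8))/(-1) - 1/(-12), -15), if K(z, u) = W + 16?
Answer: -72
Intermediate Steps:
W = -4 (W = -2 + (1 + 0)*(-2) = -2 + 1*(-2) = -2 - 2 = -4)
K(z, u) = 12 (K(z, u) = -4 + 16 = 12)
-6*K((-7 - 1*(-8))/(-1) - 1/(-12), -15) = -6*12 = -72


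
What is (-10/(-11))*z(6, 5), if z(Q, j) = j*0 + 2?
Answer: 20/11 ≈ 1.8182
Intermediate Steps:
z(Q, j) = 2 (z(Q, j) = 0 + 2 = 2)
(-10/(-11))*z(6, 5) = (-10/(-11))*2 = -1/11*(-10)*2 = (10/11)*2 = 20/11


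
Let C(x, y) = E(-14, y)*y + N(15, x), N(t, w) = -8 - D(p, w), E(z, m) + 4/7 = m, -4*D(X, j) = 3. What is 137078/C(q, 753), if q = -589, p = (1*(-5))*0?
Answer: 3838184/15864001 ≈ 0.24194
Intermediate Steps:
p = 0 (p = -5*0 = 0)
D(X, j) = -3/4 (D(X, j) = -1/4*3 = -3/4)
E(z, m) = -4/7 + m
N(t, w) = -29/4 (N(t, w) = -8 - 1*(-3/4) = -8 + 3/4 = -29/4)
C(x, y) = -29/4 + y*(-4/7 + y) (C(x, y) = (-4/7 + y)*y - 29/4 = y*(-4/7 + y) - 29/4 = -29/4 + y*(-4/7 + y))
137078/C(q, 753) = 137078/(-29/4 + (1/7)*753*(-4 + 7*753)) = 137078/(-29/4 + (1/7)*753*(-4 + 5271)) = 137078/(-29/4 + (1/7)*753*5267) = 137078/(-29/4 + 3966051/7) = 137078/(15864001/28) = 137078*(28/15864001) = 3838184/15864001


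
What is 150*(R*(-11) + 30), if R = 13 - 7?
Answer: -5400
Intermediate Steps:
R = 6
150*(R*(-11) + 30) = 150*(6*(-11) + 30) = 150*(-66 + 30) = 150*(-36) = -5400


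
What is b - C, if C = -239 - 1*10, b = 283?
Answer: 532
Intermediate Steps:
C = -249 (C = -239 - 10 = -249)
b - C = 283 - 1*(-249) = 283 + 249 = 532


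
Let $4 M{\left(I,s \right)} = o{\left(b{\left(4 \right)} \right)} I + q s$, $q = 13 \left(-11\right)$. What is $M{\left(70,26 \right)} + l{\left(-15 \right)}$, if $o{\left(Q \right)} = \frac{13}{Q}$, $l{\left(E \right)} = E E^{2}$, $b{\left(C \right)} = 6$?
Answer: $- \frac{51199}{12} \approx -4266.6$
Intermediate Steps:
$q = -143$
$l{\left(E \right)} = E^{3}$
$M{\left(I,s \right)} = - \frac{143 s}{4} + \frac{13 I}{24}$ ($M{\left(I,s \right)} = \frac{\frac{13}{6} I - 143 s}{4} = \frac{13 \cdot \frac{1}{6} I - 143 s}{4} = \frac{\frac{13 I}{6} - 143 s}{4} = \frac{- 143 s + \frac{13 I}{6}}{4} = - \frac{143 s}{4} + \frac{13 I}{24}$)
$M{\left(70,26 \right)} + l{\left(-15 \right)} = \left(\left(- \frac{143}{4}\right) 26 + \frac{13}{24} \cdot 70\right) + \left(-15\right)^{3} = \left(- \frac{1859}{2} + \frac{455}{12}\right) - 3375 = - \frac{10699}{12} - 3375 = - \frac{51199}{12}$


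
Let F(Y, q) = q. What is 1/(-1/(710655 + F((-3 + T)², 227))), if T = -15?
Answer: -710882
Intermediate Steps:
1/(-1/(710655 + F((-3 + T)², 227))) = 1/(-1/(710655 + 227)) = 1/(-1/710882) = -710882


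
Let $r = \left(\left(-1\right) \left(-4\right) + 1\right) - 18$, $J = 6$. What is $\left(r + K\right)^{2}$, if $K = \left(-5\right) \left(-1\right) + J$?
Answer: $4$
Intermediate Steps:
$K = 11$ ($K = \left(-5\right) \left(-1\right) + 6 = 5 + 6 = 11$)
$r = -13$ ($r = \left(4 + 1\right) - 18 = 5 - 18 = -13$)
$\left(r + K\right)^{2} = \left(-13 + 11\right)^{2} = \left(-2\right)^{2} = 4$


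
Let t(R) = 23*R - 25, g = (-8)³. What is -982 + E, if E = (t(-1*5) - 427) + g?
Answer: -2061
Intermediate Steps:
g = -512
t(R) = -25 + 23*R
E = -1079 (E = ((-25 + 23*(-1*5)) - 427) - 512 = ((-25 + 23*(-5)) - 427) - 512 = ((-25 - 115) - 427) - 512 = (-140 - 427) - 512 = -567 - 512 = -1079)
-982 + E = -982 - 1079 = -2061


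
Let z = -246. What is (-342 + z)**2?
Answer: 345744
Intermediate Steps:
(-342 + z)**2 = (-342 - 246)**2 = (-588)**2 = 345744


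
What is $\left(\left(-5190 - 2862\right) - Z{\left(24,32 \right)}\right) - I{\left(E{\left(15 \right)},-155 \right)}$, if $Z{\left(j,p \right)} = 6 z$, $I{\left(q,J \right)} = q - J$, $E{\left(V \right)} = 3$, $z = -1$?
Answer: $-8204$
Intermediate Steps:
$Z{\left(j,p \right)} = -6$ ($Z{\left(j,p \right)} = 6 \left(-1\right) = -6$)
$\left(\left(-5190 - 2862\right) - Z{\left(24,32 \right)}\right) - I{\left(E{\left(15 \right)},-155 \right)} = \left(\left(-5190 - 2862\right) - -6\right) - \left(3 - -155\right) = \left(-8052 + 6\right) - \left(3 + 155\right) = -8046 - 158 = -8204$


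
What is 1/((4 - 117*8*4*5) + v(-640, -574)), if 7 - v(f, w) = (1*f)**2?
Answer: -1/428309 ≈ -2.3348e-6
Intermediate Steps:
v(f, w) = 7 - f**2 (v(f, w) = 7 - (1*f)**2 = 7 - f**2)
1/((4 - 117*8*4*5) + v(-640, -574)) = 1/((4 - 117*8*4*5) + (7 - 1*(-640)**2)) = 1/((4 - 3744*5) + (7 - 1*409600)) = 1/((4 - 117*160) + (7 - 409600)) = 1/((4 - 18720) - 409593) = 1/(-18716 - 409593) = 1/(-428309) = -1/428309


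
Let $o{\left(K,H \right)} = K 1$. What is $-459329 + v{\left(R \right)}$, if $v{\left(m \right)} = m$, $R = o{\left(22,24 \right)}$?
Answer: $-459307$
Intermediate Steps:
$o{\left(K,H \right)} = K$
$R = 22$
$-459329 + v{\left(R \right)} = -459329 + 22 = -459307$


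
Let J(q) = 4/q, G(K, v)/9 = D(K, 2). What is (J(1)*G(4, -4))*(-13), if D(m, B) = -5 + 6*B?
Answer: -3276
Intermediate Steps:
G(K, v) = 63 (G(K, v) = 9*(-5 + 6*2) = 9*(-5 + 12) = 9*7 = 63)
(J(1)*G(4, -4))*(-13) = ((4/1)*63)*(-13) = ((4*1)*63)*(-13) = (4*63)*(-13) = 252*(-13) = -3276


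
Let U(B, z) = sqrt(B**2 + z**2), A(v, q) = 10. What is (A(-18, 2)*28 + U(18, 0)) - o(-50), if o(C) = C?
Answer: 348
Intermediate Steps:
(A(-18, 2)*28 + U(18, 0)) - o(-50) = (10*28 + sqrt(18**2 + 0**2)) - 1*(-50) = (280 + sqrt(324 + 0)) + 50 = (280 + sqrt(324)) + 50 = (280 + 18) + 50 = 298 + 50 = 348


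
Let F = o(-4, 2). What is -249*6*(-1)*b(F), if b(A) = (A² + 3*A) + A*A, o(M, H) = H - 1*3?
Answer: -1494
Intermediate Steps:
o(M, H) = -3 + H (o(M, H) = H - 3 = -3 + H)
F = -1 (F = -3 + 2 = -1)
b(A) = 2*A² + 3*A (b(A) = (A² + 3*A) + A² = 2*A² + 3*A)
-249*6*(-1)*b(F) = -249*6*(-1)*(-(3 + 2*(-1))) = -(-1494)*(-(3 - 2)) = -(-1494)*(-1*1) = -(-1494)*(-1) = -249*6 = -1494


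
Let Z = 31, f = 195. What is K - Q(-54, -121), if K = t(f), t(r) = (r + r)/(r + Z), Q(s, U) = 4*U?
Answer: 54887/113 ≈ 485.73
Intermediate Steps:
t(r) = 2*r/(31 + r) (t(r) = (r + r)/(r + 31) = (2*r)/(31 + r) = 2*r/(31 + r))
K = 195/113 (K = 2*195/(31 + 195) = 2*195/226 = 2*195*(1/226) = 195/113 ≈ 1.7257)
K - Q(-54, -121) = 195/113 - 4*(-121) = 195/113 - 1*(-484) = 195/113 + 484 = 54887/113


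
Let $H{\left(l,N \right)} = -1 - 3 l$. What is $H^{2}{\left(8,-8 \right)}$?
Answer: $625$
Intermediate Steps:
$H^{2}{\left(8,-8 \right)} = \left(-1 - 24\right)^{2} = \left(-25\right)^{2} = 625$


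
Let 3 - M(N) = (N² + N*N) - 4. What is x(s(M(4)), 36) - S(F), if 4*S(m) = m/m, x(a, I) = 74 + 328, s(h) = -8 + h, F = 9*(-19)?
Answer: 1607/4 ≈ 401.75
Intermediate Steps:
M(N) = 7 - 2*N² (M(N) = 3 - ((N² + N*N) - 4) = 3 - ((N² + N²) - 4) = 3 - (2*N² - 4) = 3 - (-4 + 2*N²) = 3 + (4 - 2*N²) = 7 - 2*N²)
F = -171
x(a, I) = 402
S(m) = ¼ (S(m) = (m/m)/4 = (¼)*1 = ¼)
x(s(M(4)), 36) - S(F) = 402 - 1*¼ = 402 - ¼ = 1607/4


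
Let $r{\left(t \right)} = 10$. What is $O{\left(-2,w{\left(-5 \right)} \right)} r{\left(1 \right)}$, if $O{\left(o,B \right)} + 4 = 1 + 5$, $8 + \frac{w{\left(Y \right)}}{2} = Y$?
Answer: $20$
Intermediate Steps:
$w{\left(Y \right)} = -16 + 2 Y$
$O{\left(o,B \right)} = 2$ ($O{\left(o,B \right)} = -4 + \left(1 + 5\right) = -4 + 6 = 2$)
$O{\left(-2,w{\left(-5 \right)} \right)} r{\left(1 \right)} = 2 \cdot 10 = 20$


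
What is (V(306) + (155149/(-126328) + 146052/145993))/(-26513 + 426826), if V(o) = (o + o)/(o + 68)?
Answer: 285771746761/81212715559352872 ≈ 3.5188e-6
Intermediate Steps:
V(o) = 2*o/(68 + o) (V(o) = (2*o)/(68 + o) = 2*o/(68 + o))
(V(306) + (155149/(-126328) + 146052/145993))/(-26513 + 426826) = (2*306/(68 + 306) + (155149/(-126328) + 146052/145993))/(-26513 + 426826) = (2*306/374 + (155149*(-1/126328) + 146052*(1/145993)))/400313 = (2*306*(1/374) + (-155149/126328 + 146052/145993))*(1/400313) = (18/11 - 4200210901/18443003704)*(1/400313) = (285771746761/202873040744)*(1/400313) = 285771746761/81212715559352872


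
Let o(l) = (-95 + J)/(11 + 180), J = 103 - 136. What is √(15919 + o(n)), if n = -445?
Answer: 7*√11851359/191 ≈ 126.17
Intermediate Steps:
J = -33
o(l) = -128/191 (o(l) = (-95 - 33)/(11 + 180) = -128/191)
√(15919 + o(n)) = √(15919 - 128/191) = √(3040401/191) = 7*√11851359/191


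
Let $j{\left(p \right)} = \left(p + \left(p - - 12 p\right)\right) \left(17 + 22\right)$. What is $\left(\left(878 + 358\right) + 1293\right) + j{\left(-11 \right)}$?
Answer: $-3477$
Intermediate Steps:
$j{\left(p \right)} = 546 p$ ($j{\left(p \right)} = \left(p + \left(p + 12 p\right)\right) 39 = \left(p + 13 p\right) 39 = 14 p 39 = 546 p$)
$\left(\left(878 + 358\right) + 1293\right) + j{\left(-11 \right)} = \left(\left(878 + 358\right) + 1293\right) + 546 \left(-11\right) = \left(1236 + 1293\right) - 6006 = 2529 - 6006 = -3477$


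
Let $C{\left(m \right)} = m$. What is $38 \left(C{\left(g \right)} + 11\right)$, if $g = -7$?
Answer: $152$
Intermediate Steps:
$38 \left(C{\left(g \right)} + 11\right) = 38 \left(-7 + 11\right) = 38 \cdot 4 = 152$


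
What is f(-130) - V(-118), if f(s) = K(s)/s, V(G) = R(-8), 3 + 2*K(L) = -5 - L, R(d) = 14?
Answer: -1881/130 ≈ -14.469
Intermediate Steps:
K(L) = -4 - L/2 (K(L) = -3/2 + (-5 - L)/2 = -3/2 + (-5/2 - L/2) = -4 - L/2)
V(G) = 14
f(s) = (-4 - s/2)/s
f(-130) - V(-118) = (1/2)*(-8 - 1*(-130))/(-130) - 1*14 = (1/2)*(-1/130)*(-8 + 130) - 14 = (1/2)*(-1/130)*122 - 14 = -61/130 - 14 = -1881/130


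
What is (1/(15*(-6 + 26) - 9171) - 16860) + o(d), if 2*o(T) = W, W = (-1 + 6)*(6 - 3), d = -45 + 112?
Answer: -298997057/17742 ≈ -16853.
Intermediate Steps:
d = 67
W = 15 (W = 5*3 = 15)
o(T) = 15/2 (o(T) = (½)*15 = 15/2)
(1/(15*(-6 + 26) - 9171) - 16860) + o(d) = (1/(15*(-6 + 26) - 9171) - 16860) + 15/2 = (1/(15*20 - 9171) - 16860) + 15/2 = (1/(300 - 9171) - 16860) + 15/2 = (1/(-8871) - 16860) + 15/2 = (-1/8871 - 16860) + 15/2 = -149565061/8871 + 15/2 = -298997057/17742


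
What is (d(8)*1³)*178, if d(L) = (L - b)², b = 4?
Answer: 2848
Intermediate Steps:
d(L) = (-4 + L)² (d(L) = (L - 1*4)² = (L - 4)² = (-4 + L)²)
(d(8)*1³)*178 = ((-4 + 8)²*1³)*178 = (4²*1)*178 = (16*1)*178 = 16*178 = 2848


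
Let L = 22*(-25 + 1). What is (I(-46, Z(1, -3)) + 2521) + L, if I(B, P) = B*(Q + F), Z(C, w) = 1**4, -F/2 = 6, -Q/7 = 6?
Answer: 4477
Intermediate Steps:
Q = -42 (Q = -7*6 = -42)
L = -528 (L = 22*(-24) = -528)
F = -12 (F = -2*6 = -12)
Z(C, w) = 1
I(B, P) = -54*B (I(B, P) = B*(-42 - 12) = B*(-54) = -54*B)
(I(-46, Z(1, -3)) + 2521) + L = (-54*(-46) + 2521) - 528 = (2484 + 2521) - 528 = 5005 - 528 = 4477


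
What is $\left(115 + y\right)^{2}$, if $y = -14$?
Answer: $10201$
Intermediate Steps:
$\left(115 + y\right)^{2} = \left(115 - 14\right)^{2} = 101^{2} = 10201$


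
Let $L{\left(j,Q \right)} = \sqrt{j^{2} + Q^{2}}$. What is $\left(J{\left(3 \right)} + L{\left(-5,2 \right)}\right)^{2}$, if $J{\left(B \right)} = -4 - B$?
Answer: $\left(7 - \sqrt{29}\right)^{2} \approx 2.6077$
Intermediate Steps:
$L{\left(j,Q \right)} = \sqrt{Q^{2} + j^{2}}$
$\left(J{\left(3 \right)} + L{\left(-5,2 \right)}\right)^{2} = \left(\left(-4 - 3\right) + \sqrt{2^{2} + \left(-5\right)^{2}}\right)^{2} = \left(\left(-4 - 3\right) + \sqrt{4 + 25}\right)^{2} = \left(-7 + \sqrt{29}\right)^{2}$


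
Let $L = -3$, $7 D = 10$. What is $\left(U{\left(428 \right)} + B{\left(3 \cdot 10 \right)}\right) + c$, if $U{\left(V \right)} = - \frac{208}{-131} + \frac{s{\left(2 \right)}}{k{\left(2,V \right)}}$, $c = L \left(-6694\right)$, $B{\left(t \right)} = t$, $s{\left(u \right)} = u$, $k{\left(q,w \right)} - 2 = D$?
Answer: $\frac{31619477}{1572} \approx 20114.0$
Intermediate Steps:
$D = \frac{10}{7}$ ($D = \frac{1}{7} \cdot 10 = \frac{10}{7} \approx 1.4286$)
$k{\left(q,w \right)} = \frac{24}{7}$ ($k{\left(q,w \right)} = 2 + \frac{10}{7} = \frac{24}{7}$)
$c = 20082$ ($c = \left(-3\right) \left(-6694\right) = 20082$)
$U{\left(V \right)} = \frac{3413}{1572}$ ($U{\left(V \right)} = - \frac{208}{-131} + \frac{2}{\frac{24}{7}} = \left(-208\right) \left(- \frac{1}{131}\right) + 2 \cdot \frac{7}{24} = \frac{208}{131} + \frac{7}{12} = \frac{3413}{1572}$)
$\left(U{\left(428 \right)} + B{\left(3 \cdot 10 \right)}\right) + c = \left(\frac{3413}{1572} + 3 \cdot 10\right) + 20082 = \left(\frac{3413}{1572} + 30\right) + 20082 = \frac{50573}{1572} + 20082 = \frac{31619477}{1572}$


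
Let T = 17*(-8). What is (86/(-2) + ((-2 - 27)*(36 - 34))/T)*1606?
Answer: -2324685/34 ≈ -68373.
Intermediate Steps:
T = -136
(86/(-2) + ((-2 - 27)*(36 - 34))/T)*1606 = (86/(-2) + ((-2 - 27)*(36 - 34))/(-136))*1606 = (86*(-½) - 29*2*(-1/136))*1606 = (-43 - 58*(-1/136))*1606 = (-43 + 29/68)*1606 = -2895/68*1606 = -2324685/34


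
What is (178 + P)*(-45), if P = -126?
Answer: -2340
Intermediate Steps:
(178 + P)*(-45) = (178 - 126)*(-45) = 52*(-45) = -2340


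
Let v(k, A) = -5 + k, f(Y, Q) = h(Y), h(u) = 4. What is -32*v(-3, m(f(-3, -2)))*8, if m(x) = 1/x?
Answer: 2048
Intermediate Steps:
f(Y, Q) = 4
-32*v(-3, m(f(-3, -2)))*8 = -32*(-5 - 3)*8 = -32*(-8)*8 = 256*8 = 2048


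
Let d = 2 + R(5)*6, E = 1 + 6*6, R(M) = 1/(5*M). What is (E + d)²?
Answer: 962361/625 ≈ 1539.8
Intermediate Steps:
R(M) = 1/(5*M)
E = 37 (E = 1 + 36 = 37)
d = 56/25 (d = 2 + ((⅕)/5)*6 = 2 + ((⅕)*(⅕))*6 = 2 + (1/25)*6 = 2 + 6/25 = 56/25 ≈ 2.2400)
(E + d)² = (37 + 56/25)² = (981/25)² = 962361/625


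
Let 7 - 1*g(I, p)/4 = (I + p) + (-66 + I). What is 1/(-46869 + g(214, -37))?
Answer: -1/48141 ≈ -2.0772e-5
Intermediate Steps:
g(I, p) = 292 - 8*I - 4*p (g(I, p) = 28 - 4*((I + p) + (-66 + I)) = 28 - 4*(-66 + p + 2*I) = 28 + (264 - 8*I - 4*p) = 292 - 8*I - 4*p)
1/(-46869 + g(214, -37)) = 1/(-46869 + (292 - 8*214 - 4*(-37))) = 1/(-46869 + (292 - 1712 + 148)) = 1/(-46869 - 1272) = 1/(-48141) = -1/48141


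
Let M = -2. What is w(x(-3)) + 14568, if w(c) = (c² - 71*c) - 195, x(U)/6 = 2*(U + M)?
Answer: 22233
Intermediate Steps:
x(U) = -24 + 12*U (x(U) = 6*(2*(U - 2)) = 6*(2*(-2 + U)) = 6*(-4 + 2*U) = -24 + 12*U)
w(c) = -195 + c² - 71*c
w(x(-3)) + 14568 = (-195 + (-24 + 12*(-3))² - 71*(-24 + 12*(-3))) + 14568 = (-195 + (-24 - 36)² - 71*(-24 - 36)) + 14568 = (-195 + (-60)² - 71*(-60)) + 14568 = (-195 + 3600 + 4260) + 14568 = 7665 + 14568 = 22233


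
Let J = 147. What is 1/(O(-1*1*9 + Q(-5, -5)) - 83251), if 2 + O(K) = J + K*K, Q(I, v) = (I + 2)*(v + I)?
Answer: -1/82665 ≈ -1.2097e-5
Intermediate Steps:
Q(I, v) = (2 + I)*(I + v)
O(K) = 145 + K² (O(K) = -2 + (147 + K*K) = -2 + (147 + K²) = 145 + K²)
1/(O(-1*1*9 + Q(-5, -5)) - 83251) = 1/((145 + (-1*1*9 + ((-5)² + 2*(-5) + 2*(-5) - 5*(-5)))²) - 83251) = 1/((145 + (-1*9 + (25 - 10 - 10 + 25))²) - 83251) = 1/((145 + (-9 + 30)²) - 83251) = 1/((145 + 21²) - 83251) = 1/((145 + 441) - 83251) = 1/(586 - 83251) = 1/(-82665) = -1/82665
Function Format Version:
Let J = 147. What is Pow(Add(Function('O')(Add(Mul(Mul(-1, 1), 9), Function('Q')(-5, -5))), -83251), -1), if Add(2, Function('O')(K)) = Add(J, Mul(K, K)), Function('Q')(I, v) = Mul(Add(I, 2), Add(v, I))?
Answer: Rational(-1, 82665) ≈ -1.2097e-5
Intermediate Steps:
Function('Q')(I, v) = Mul(Add(2, I), Add(I, v))
Function('O')(K) = Add(145, Pow(K, 2)) (Function('O')(K) = Add(-2, Add(147, Mul(K, K))) = Add(-2, Add(147, Pow(K, 2))) = Add(145, Pow(K, 2)))
Pow(Add(Function('O')(Add(Mul(Mul(-1, 1), 9), Function('Q')(-5, -5))), -83251), -1) = Pow(Add(Add(145, Pow(Add(Mul(Mul(-1, 1), 9), Add(Pow(-5, 2), Mul(2, -5), Mul(2, -5), Mul(-5, -5))), 2)), -83251), -1) = Pow(Add(Add(145, Pow(Add(Mul(-1, 9), Add(25, -10, -10, 25)), 2)), -83251), -1) = Pow(Add(Add(145, Pow(Add(-9, 30), 2)), -83251), -1) = Pow(Add(Add(145, Pow(21, 2)), -83251), -1) = Pow(Add(Add(145, 441), -83251), -1) = Pow(Add(586, -83251), -1) = Pow(-82665, -1) = Rational(-1, 82665)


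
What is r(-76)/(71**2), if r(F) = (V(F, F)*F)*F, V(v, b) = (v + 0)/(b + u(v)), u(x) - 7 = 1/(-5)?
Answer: 1097440/872093 ≈ 1.2584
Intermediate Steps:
u(x) = 34/5 (u(x) = 7 + 1/(-5) = 7 - 1/5 = 34/5)
V(v, b) = v/(34/5 + b) (V(v, b) = (v + 0)/(b + 34/5) = v/(34/5 + b))
r(F) = 5*F**3/(34 + 5*F) (r(F) = ((5*F/(34 + 5*F))*F)*F = (5*F**2/(34 + 5*F))*F = 5*F**3/(34 + 5*F))
r(-76)/(71**2) = (5*(-76)**3/(34 + 5*(-76)))/(71**2) = (5*(-438976)/(34 - 380))/5041 = (5*(-438976)/(-346))*(1/5041) = (5*(-438976)*(-1/346))*(1/5041) = (1097440/173)*(1/5041) = 1097440/872093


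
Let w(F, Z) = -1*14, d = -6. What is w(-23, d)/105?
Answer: -2/15 ≈ -0.13333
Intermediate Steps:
w(F, Z) = -14
w(-23, d)/105 = -14/105 = -14*1/105 = -2/15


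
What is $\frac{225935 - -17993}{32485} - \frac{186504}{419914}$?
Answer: $\frac{48185099876}{6820453145} \approx 7.0648$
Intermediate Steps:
$\frac{225935 - -17993}{32485} - \frac{186504}{419914} = \left(225935 + 17993\right) \frac{1}{32485} - \frac{93252}{209957} = 243928 \cdot \frac{1}{32485} - \frac{93252}{209957} = \frac{243928}{32485} - \frac{93252}{209957} = \frac{48185099876}{6820453145}$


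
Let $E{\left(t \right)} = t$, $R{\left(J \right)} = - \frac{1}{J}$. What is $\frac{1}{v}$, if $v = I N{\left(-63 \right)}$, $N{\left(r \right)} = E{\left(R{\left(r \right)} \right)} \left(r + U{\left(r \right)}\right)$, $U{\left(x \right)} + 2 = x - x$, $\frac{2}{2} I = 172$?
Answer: $- \frac{63}{11180} \approx -0.0056351$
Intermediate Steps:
$I = 172$
$U{\left(x \right)} = -2$ ($U{\left(x \right)} = -2 + \left(x - x\right) = -2 + 0 = -2$)
$N{\left(r \right)} = - \frac{-2 + r}{r}$ ($N{\left(r \right)} = - \frac{1}{r} \left(r - 2\right) = - \frac{1}{r} \left(-2 + r\right) = - \frac{-2 + r}{r}$)
$v = - \frac{11180}{63}$ ($v = 172 \frac{2 - -63}{-63} = 172 \left(- \frac{2 + 63}{63}\right) = 172 \left(\left(- \frac{1}{63}\right) 65\right) = 172 \left(- \frac{65}{63}\right) = - \frac{11180}{63} \approx -177.46$)
$\frac{1}{v} = \frac{1}{- \frac{11180}{63}} = - \frac{63}{11180}$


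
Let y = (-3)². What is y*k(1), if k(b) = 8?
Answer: 72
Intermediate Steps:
y = 9
y*k(1) = 9*8 = 72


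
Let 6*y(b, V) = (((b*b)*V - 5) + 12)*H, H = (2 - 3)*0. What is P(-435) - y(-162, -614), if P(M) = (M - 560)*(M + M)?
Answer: 865650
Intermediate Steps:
H = 0 (H = -1*0 = 0)
y(b, V) = 0 (y(b, V) = ((((b*b)*V - 5) + 12)*0)/6 = (((b²*V - 5) + 12)*0)/6 = (((V*b² - 5) + 12)*0)/6 = (((-5 + V*b²) + 12)*0)/6 = ((7 + V*b²)*0)/6 = (⅙)*0 = 0)
P(M) = 2*M*(-560 + M) (P(M) = (-560 + M)*(2*M) = 2*M*(-560 + M))
P(-435) - y(-162, -614) = 2*(-435)*(-560 - 435) - 1*0 = 2*(-435)*(-995) + 0 = 865650 + 0 = 865650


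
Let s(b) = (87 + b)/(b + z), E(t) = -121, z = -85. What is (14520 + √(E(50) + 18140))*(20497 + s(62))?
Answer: 6843014640/23 + 471282*√18019/23 ≈ 3.0027e+8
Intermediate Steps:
s(b) = (87 + b)/(-85 + b) (s(b) = (87 + b)/(b - 85) = (87 + b)/(-85 + b))
(14520 + √(E(50) + 18140))*(20497 + s(62)) = (14520 + √(-121 + 18140))*(20497 + (87 + 62)/(-85 + 62)) = (14520 + √18019)*(20497 + 149/(-23)) = (14520 + √18019)*(20497 - 1/23*149) = (14520 + √18019)*(20497 - 149/23) = (14520 + √18019)*(471282/23) = 6843014640/23 + 471282*√18019/23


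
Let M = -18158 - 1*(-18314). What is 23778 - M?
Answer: 23622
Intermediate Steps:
M = 156 (M = -18158 + 18314 = 156)
23778 - M = 23778 - 1*156 = 23778 - 156 = 23622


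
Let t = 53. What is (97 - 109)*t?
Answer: -636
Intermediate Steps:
(97 - 109)*t = (97 - 109)*53 = -12*53 = -636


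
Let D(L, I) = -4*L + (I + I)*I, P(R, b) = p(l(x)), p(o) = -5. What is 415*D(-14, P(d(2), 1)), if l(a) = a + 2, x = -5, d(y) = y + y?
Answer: 43990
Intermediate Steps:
d(y) = 2*y
l(a) = 2 + a
P(R, b) = -5
D(L, I) = -4*L + 2*I² (D(L, I) = -4*L + (2*I)*I = -4*L + 2*I²)
415*D(-14, P(d(2), 1)) = 415*(-4*(-14) + 2*(-5)²) = 415*(56 + 2*25) = 415*(56 + 50) = 415*106 = 43990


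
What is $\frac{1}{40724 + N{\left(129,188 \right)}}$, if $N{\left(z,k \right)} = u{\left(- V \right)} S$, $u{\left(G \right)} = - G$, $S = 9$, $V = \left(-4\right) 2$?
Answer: $\frac{1}{40652} \approx 2.4599 \cdot 10^{-5}$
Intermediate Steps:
$V = -8$
$N{\left(z,k \right)} = -72$ ($N{\left(z,k \right)} = - \left(-1\right) \left(-8\right) 9 = \left(-1\right) 8 \cdot 9 = \left(-8\right) 9 = -72$)
$\frac{1}{40724 + N{\left(129,188 \right)}} = \frac{1}{40724 - 72} = \frac{1}{40652}$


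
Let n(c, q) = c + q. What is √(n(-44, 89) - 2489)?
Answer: 2*I*√611 ≈ 49.437*I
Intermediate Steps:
√(n(-44, 89) - 2489) = √((-44 + 89) - 2489) = √(45 - 2489) = √(-2444) = 2*I*√611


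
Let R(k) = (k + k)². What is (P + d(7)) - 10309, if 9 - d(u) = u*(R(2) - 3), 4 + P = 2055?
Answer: -8340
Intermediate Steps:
R(k) = 4*k² (R(k) = (2*k)² = 4*k²)
P = 2051 (P = -4 + 2055 = 2051)
d(u) = 9 - 13*u (d(u) = 9 - u*(4*2² - 3) = 9 - u*(4*4 - 3) = 9 - u*(16 - 3) = 9 - u*13 = 9 - 13*u)
(P + d(7)) - 10309 = (2051 + (9 - 13*7)) - 10309 = (2051 + (9 - 91)) - 10309 = (2051 - 82) - 10309 = 1969 - 10309 = -8340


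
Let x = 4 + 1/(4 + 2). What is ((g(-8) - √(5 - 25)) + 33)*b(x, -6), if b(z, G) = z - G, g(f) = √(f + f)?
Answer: 671/2 + 122*I/3 - 61*I*√5/3 ≈ 335.5 - 4.8*I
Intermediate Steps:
g(f) = √2*√f (g(f) = √(2*f) = √2*√f)
x = 25/6 (x = 4 + 1/6 = 4 + ⅙ = 25/6 ≈ 4.1667)
((g(-8) - √(5 - 25)) + 33)*b(x, -6) = ((√2*√(-8) - √(5 - 25)) + 33)*(25/6 - 1*(-6)) = ((√2*(2*I*√2) - √(-20)) + 33)*(25/6 + 6) = ((4*I - 2*I*√5) + 33)*(61/6) = (33 + 4*I - 2*I*√5)*(61/6) = 671/2 + 122*I/3 - 61*I*√5/3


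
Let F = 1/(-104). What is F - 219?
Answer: -22777/104 ≈ -219.01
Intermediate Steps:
F = -1/104 ≈ -0.0096154
F - 219 = -1/104 - 219 = -22777/104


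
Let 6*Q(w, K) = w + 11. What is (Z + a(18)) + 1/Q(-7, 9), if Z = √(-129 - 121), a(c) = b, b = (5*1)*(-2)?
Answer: -17/2 + 5*I*√10 ≈ -8.5 + 15.811*I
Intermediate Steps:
b = -10 (b = 5*(-2) = -10)
a(c) = -10
Q(w, K) = 11/6 + w/6 (Q(w, K) = (w + 11)/6 = (11 + w)/6 = 11/6 + w/6)
Z = 5*I*√10 (Z = √(-250) = 5*I*√10 ≈ 15.811*I)
(Z + a(18)) + 1/Q(-7, 9) = (5*I*√10 - 10) + 1/(11/6 + (⅙)*(-7)) = (-10 + 5*I*√10) + 1/(11/6 - 7/6) = (-10 + 5*I*√10) + 1/(⅔) = (-10 + 5*I*√10) + 3/2 = -17/2 + 5*I*√10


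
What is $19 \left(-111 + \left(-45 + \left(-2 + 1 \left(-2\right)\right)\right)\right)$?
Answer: $-3040$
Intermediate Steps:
$19 \left(-111 + \left(-45 + \left(-2 + 1 \left(-2\right)\right)\right)\right) = 19 \left(-111 - 49\right) = 19 \left(-160\right) = -3040$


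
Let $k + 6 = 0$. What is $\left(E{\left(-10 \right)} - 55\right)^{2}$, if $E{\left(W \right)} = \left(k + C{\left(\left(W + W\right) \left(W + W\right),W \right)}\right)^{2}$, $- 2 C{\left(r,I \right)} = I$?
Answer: $2916$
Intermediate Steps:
$C{\left(r,I \right)} = - \frac{I}{2}$
$k = -6$ ($k = -6 + 0 = -6$)
$E{\left(W \right)} = \left(-6 - \frac{W}{2}\right)^{2}$
$\left(E{\left(-10 \right)} - 55\right)^{2} = \left(\frac{\left(12 - 10\right)^{2}}{4} - 55\right)^{2} = \left(\frac{2^{2}}{4} - 55\right)^{2} = \left(\frac{1}{4} \cdot 4 - 55\right)^{2} = \left(1 - 55\right)^{2} = \left(-54\right)^{2} = 2916$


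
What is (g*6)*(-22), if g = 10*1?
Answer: -1320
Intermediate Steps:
g = 10
(g*6)*(-22) = (10*6)*(-22) = 60*(-22) = -1320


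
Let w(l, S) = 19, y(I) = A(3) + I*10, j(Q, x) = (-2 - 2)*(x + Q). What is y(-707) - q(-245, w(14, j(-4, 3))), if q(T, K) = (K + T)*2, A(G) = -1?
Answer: -6619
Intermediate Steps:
j(Q, x) = -4*Q - 4*x (j(Q, x) = -4*(Q + x) = -4*Q - 4*x)
y(I) = -1 + 10*I (y(I) = -1 + I*10 = -1 + 10*I)
q(T, K) = 2*K + 2*T
y(-707) - q(-245, w(14, j(-4, 3))) = (-1 + 10*(-707)) - (2*19 + 2*(-245)) = (-1 - 7070) - (38 - 490) = -7071 - 1*(-452) = -7071 + 452 = -6619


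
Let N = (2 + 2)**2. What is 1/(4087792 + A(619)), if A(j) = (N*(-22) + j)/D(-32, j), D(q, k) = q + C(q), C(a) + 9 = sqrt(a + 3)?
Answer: 2330037791/9524694925418227 + 89*I*sqrt(29)/9524694925418227 ≈ 2.4463e-7 + 5.032e-14*I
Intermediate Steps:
C(a) = -9 + sqrt(3 + a) (C(a) = -9 + sqrt(a + 3) = -9 + sqrt(3 + a))
N = 16 (N = 4**2 = 16)
D(q, k) = -9 + q + sqrt(3 + q) (D(q, k) = q + (-9 + sqrt(3 + q)) = -9 + q + sqrt(3 + q))
A(j) = (-352 + j)/(-41 + I*sqrt(29)) (A(j) = (16*(-22) + j)/(-9 - 32 + sqrt(3 - 32)) = (-352 + j)/(-9 - 32 + sqrt(-29)) = (-352 + j)/(-9 - 32 + I*sqrt(29)) = (-352 + j)/(-41 + I*sqrt(29)))
1/(4087792 + A(619)) = 1/(4087792 - (-352 + 619)/(41 - I*sqrt(29))) = 1/(4087792 - 1*267/(41 - I*sqrt(29))) = 1/(4087792 - 267/(41 - I*sqrt(29)))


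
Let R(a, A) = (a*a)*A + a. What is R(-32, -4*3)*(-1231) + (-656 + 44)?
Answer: 15165308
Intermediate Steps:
R(a, A) = a + A*a² (R(a, A) = a²*A + a = A*a² + a = a + A*a²)
R(-32, -4*3)*(-1231) + (-656 + 44) = -32*(1 - 4*3*(-32))*(-1231) + (-656 + 44) = -32*(1 - 12*(-32))*(-1231) - 612 = -32*(1 + 384)*(-1231) - 612 = -32*385*(-1231) - 612 = -12320*(-1231) - 612 = 15165920 - 612 = 15165308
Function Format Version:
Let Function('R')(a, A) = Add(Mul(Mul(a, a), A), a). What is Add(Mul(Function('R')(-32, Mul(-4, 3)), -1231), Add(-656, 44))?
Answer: 15165308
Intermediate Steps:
Function('R')(a, A) = Add(a, Mul(A, Pow(a, 2))) (Function('R')(a, A) = Add(Mul(Pow(a, 2), A), a) = Add(Mul(A, Pow(a, 2)), a) = Add(a, Mul(A, Pow(a, 2))))
Add(Mul(Function('R')(-32, Mul(-4, 3)), -1231), Add(-656, 44)) = Add(Mul(Mul(-32, Add(1, Mul(Mul(-4, 3), -32))), -1231), Add(-656, 44)) = Add(Mul(Mul(-32, Add(1, Mul(-12, -32))), -1231), -612) = Add(Mul(Mul(-32, Add(1, 384)), -1231), -612) = Add(Mul(Mul(-32, 385), -1231), -612) = Add(Mul(-12320, -1231), -612) = Add(15165920, -612) = 15165308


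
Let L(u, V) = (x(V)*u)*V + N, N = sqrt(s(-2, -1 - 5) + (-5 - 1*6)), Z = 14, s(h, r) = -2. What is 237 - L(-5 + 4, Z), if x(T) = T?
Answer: 433 - I*sqrt(13) ≈ 433.0 - 3.6056*I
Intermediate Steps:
N = I*sqrt(13) (N = sqrt(-2 + (-5 - 1*6)) = sqrt(-2 + (-5 - 6)) = sqrt(-2 - 11) = sqrt(-13) = I*sqrt(13) ≈ 3.6056*I)
L(u, V) = I*sqrt(13) + u*V**2 (L(u, V) = (V*u)*V + I*sqrt(13) = u*V**2 + I*sqrt(13) = I*sqrt(13) + u*V**2)
237 - L(-5 + 4, Z) = 237 - (I*sqrt(13) + (-5 + 4)*14**2) = 237 - (I*sqrt(13) - 1*196) = 237 - (I*sqrt(13) - 196) = 237 - (-196 + I*sqrt(13)) = 237 + (196 - I*sqrt(13)) = 433 - I*sqrt(13)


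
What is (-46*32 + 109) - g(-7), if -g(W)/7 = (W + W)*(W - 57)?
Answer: 4909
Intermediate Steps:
g(W) = -14*W*(-57 + W) (g(W) = -7*(W + W)*(W - 57) = -7*2*W*(-57 + W) = -14*W*(-57 + W))
(-46*32 + 109) - g(-7) = (-46*32 + 109) - 14*(-7)*(57 - 1*(-7)) = (-1472 + 109) - 14*(-7)*(57 + 7) = -1363 - 14*(-7)*64 = -1363 - 1*(-6272) = -1363 + 6272 = 4909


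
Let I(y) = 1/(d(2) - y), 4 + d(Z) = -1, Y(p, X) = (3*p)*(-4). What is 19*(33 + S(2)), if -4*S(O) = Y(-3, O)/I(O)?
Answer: 1824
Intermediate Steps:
Y(p, X) = -12*p
d(Z) = -5 (d(Z) = -4 - 1 = -5)
I(y) = 1/(-5 - y)
S(O) = 45 + 9*O (S(O) = -(-12*(-3))/(4*((-1/(5 + O)))) = -9*(-5 - O) = -(-180 - 36*O)/4 = 45 + 9*O)
19*(33 + S(2)) = 19*(33 + (45 + 9*2)) = 19*(33 + (45 + 18)) = 19*(33 + 63) = 19*96 = 1824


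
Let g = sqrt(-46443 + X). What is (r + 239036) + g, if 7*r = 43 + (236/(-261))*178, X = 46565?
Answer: 436687987/1827 + sqrt(122) ≈ 2.3903e+5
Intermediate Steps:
g = sqrt(122) (g = sqrt(-46443 + 46565) = sqrt(122) ≈ 11.045)
r = -30785/1827 (r = (43 + (236/(-261))*178)/7 = (43 + (236*(-1/261))*178)/7 = (43 - 236/261*178)/7 = (43 - 42008/261)/7 = (1/7)*(-30785/261) = -30785/1827 ≈ -16.850)
(r + 239036) + g = (-30785/1827 + 239036) + sqrt(122) = 436687987/1827 + sqrt(122)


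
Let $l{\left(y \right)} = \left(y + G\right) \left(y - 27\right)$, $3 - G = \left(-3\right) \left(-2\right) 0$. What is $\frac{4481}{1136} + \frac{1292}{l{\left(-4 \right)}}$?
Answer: $\frac{1606623}{35216} \approx 45.622$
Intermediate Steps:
$G = 3$ ($G = 3 - \left(-3\right) \left(-2\right) 0 = 3 - 6 \cdot 0 = 3 - 0 = 3 + 0 = 3$)
$l{\left(y \right)} = \left(-27 + y\right) \left(3 + y\right)$ ($l{\left(y \right)} = \left(y + 3\right) \left(y - 27\right) = \left(3 + y\right) \left(-27 + y\right) = \left(-27 + y\right) \left(3 + y\right)$)
$\frac{4481}{1136} + \frac{1292}{l{\left(-4 \right)}} = \frac{4481}{1136} + \frac{1292}{-81 + \left(-4\right)^{2} - -96} = 4481 \cdot \frac{1}{1136} + \frac{1292}{-81 + 16 + 96} = \frac{4481}{1136} + \frac{1292}{31} = \frac{1606623}{35216}$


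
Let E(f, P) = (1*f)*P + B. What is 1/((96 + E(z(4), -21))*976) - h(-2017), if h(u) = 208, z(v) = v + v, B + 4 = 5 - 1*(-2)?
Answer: -14007553/67344 ≈ -208.00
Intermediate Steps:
B = 3 (B = -4 + (5 - 1*(-2)) = -4 + (5 + 2) = -4 + 7 = 3)
z(v) = 2*v
E(f, P) = 3 + P*f (E(f, P) = (1*f)*P + 3 = f*P + 3 = P*f + 3 = 3 + P*f)
1/((96 + E(z(4), -21))*976) - h(-2017) = 1/((96 + (3 - 42*4))*976) - 1*208 = 1/((96 + (3 - 21*8))*976) - 208 = 1/((96 + (3 - 168))*976) - 208 = 1/((96 - 165)*976) - 208 = 1/(-69*976) - 208 = 1/(-67344) - 208 = -1/67344 - 208 = -14007553/67344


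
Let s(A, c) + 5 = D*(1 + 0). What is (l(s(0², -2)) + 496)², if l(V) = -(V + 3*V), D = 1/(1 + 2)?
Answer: 2383936/9 ≈ 2.6488e+5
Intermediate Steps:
D = ⅓ (D = 1/3 = ⅓ ≈ 0.33333)
s(A, c) = -14/3 (s(A, c) = -5 + (1 + 0)/3 = -5 + (⅓)*1 = -5 + ⅓ = -14/3)
l(V) = -4*V
(l(s(0², -2)) + 496)² = (-4*(-14/3) + 496)² = (56/3 + 496)² = (1544/3)² = 2383936/9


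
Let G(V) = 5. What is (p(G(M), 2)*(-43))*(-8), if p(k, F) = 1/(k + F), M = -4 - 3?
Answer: 344/7 ≈ 49.143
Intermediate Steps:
M = -7
p(k, F) = 1/(F + k)
(p(G(M), 2)*(-43))*(-8) = (-43/(2 + 5))*(-8) = (-43/7)*(-8) = ((⅐)*(-43))*(-8) = -43/7*(-8) = 344/7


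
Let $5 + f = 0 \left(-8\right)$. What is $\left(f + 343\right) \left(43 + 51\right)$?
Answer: $31772$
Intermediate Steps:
$f = -5$ ($f = -5 + 0 \left(-8\right) = -5 + 0 = -5$)
$\left(f + 343\right) \left(43 + 51\right) = \left(-5 + 343\right) \left(43 + 51\right) = 338 \cdot 94 = 31772$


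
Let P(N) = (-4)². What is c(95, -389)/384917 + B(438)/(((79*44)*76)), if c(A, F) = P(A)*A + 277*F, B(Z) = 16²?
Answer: -1747854391/6355364587 ≈ -0.27502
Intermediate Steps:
P(N) = 16
B(Z) = 256
c(A, F) = 16*A + 277*F
c(95, -389)/384917 + B(438)/(((79*44)*76)) = (16*95 + 277*(-389))/384917 + 256/(((79*44)*76)) = (1520 - 107753)*(1/384917) + 256/((3476*76)) = -106233*1/384917 + 256/264176 = -106233/384917 + 256*(1/264176) = -106233/384917 + 16/16511 = -1747854391/6355364587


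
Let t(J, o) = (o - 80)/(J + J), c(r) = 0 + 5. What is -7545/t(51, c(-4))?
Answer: 51306/5 ≈ 10261.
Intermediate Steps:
c(r) = 5
t(J, o) = (-80 + o)/(2*J) (t(J, o) = (-80 + o)/((2*J)) = (-80 + o)*(1/(2*J)) = (-80 + o)/(2*J))
-7545/t(51, c(-4)) = -7545*102/(-80 + 5) = -7545/((1/2)*(1/51)*(-75)) = -7545/(-25/34) = -7545*(-34/25) = 51306/5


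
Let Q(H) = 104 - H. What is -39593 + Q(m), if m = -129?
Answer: -39360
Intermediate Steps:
-39593 + Q(m) = -39593 + (104 - 1*(-129)) = -39593 + (104 + 129) = -39593 + 233 = -39360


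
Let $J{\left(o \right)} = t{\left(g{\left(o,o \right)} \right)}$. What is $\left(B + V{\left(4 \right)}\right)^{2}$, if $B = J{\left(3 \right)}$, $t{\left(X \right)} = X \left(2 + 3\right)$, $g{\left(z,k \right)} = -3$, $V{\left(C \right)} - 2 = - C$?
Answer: $289$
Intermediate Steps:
$V{\left(C \right)} = 2 - C$
$t{\left(X \right)} = 5 X$ ($t{\left(X \right)} = X 5 = 5 X$)
$J{\left(o \right)} = -15$ ($J{\left(o \right)} = 5 \left(-3\right) = -15$)
$B = -15$
$\left(B + V{\left(4 \right)}\right)^{2} = \left(-15 + \left(2 - 4\right)\right)^{2} = \left(-15 - 2\right)^{2} = \left(-17\right)^{2} = 289$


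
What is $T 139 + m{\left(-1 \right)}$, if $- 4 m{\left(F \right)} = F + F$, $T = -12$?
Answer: $- \frac{3335}{2} \approx -1667.5$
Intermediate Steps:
$m{\left(F \right)} = - \frac{F}{2}$ ($m{\left(F \right)} = - \frac{F + F}{4} = - \frac{2 F}{4} = - \frac{F}{2}$)
$T 139 + m{\left(-1 \right)} = \left(-12\right) 139 - - \frac{1}{2} = -1668 + \frac{1}{2} = - \frac{3335}{2}$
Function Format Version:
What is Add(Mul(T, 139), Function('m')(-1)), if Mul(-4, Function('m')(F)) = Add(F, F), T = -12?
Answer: Rational(-3335, 2) ≈ -1667.5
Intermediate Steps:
Function('m')(F) = Mul(Rational(-1, 2), F) (Function('m')(F) = Mul(Rational(-1, 4), Add(F, F)) = Mul(Rational(-1, 4), Mul(2, F)) = Mul(Rational(-1, 2), F))
Add(Mul(T, 139), Function('m')(-1)) = Add(Mul(-12, 139), Mul(Rational(-1, 2), -1)) = Add(-1668, Rational(1, 2)) = Rational(-3335, 2)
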